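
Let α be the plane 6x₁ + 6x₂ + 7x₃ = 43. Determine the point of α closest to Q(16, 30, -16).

n = (6, 6, 7), |n|² = 121, and n·Q − 43 = 121.
t = 121/121 = 1, so the foot is Q − t·n = (16, 30, -16) − 1·(6, 6, 7) = (10, 24, -23).

(10, 24, -23)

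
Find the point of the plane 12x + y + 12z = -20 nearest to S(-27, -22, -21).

(-3, -20, 3)

n = (12, 1, 12), |n|² = 289, and n·S − (-20) = -578.
t = -578/289 = -2, so the foot is S − t·n = (-27, -22, -21) − (-2)·(12, 1, 12) = (-3, -20, 3).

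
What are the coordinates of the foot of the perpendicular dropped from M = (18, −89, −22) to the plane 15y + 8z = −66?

The perpendicular from M has direction n = (0, 15, 8): r = (18, −89, −22) + λ(0, 15, 8).
Substitute into the plane: n·(M + λn) = -66 gives -1511 + 289λ = -66, so λ = 5.
Foot = (18, −89, −22) + 5·(0, 15, 8) = (18, −14, 18).

(18, -14, 18)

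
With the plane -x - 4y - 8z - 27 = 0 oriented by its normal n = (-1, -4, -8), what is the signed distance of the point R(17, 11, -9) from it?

-16/9

n·R − 27 = -16.
|n| = 9, so the signed distance is -16/9.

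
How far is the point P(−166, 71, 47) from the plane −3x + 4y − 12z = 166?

4

n = (−3, 4, −12); n·P − 166 = 52; |n| = 13; distance = 52/13 = 4.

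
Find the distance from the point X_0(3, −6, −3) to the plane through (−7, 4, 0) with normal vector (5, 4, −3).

19/(5√2)

The plane has equation n·(r − (−7, 4, 0)) = 0, i.e. n·r = -19.
n = (5, 4, −3); n·P − (-19) = 19; |n| = 5√2; distance = 19/(5√2) = 19√2/10.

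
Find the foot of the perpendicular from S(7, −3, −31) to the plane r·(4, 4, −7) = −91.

n = (4, 4, −7), |n|² = 81, and n·S − (-91) = 324.
t = 324/81 = 4, so the foot is S − t·n = (7, −3, −31) − 4·(4, 4, −7) = (−9, −19, −3).

(-9, -19, -3)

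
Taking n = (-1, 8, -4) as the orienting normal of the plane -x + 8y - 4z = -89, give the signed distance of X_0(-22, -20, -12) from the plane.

n·X_0 − (-89) = -1.
|n| = 9, so the signed distance is -1/9.

-1/9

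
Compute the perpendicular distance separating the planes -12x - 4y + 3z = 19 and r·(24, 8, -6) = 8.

23/13

Divide the second equation by -2 to match normals: -12x - 4y + 3z = -4.
Both planes have normal n = (-12, -4, 3), |n| = 13. Any point on the first plane is at distance |(-4) − 19|/|n| = 23/13 from the second.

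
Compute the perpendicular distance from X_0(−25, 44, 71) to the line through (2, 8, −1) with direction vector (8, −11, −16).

Direction vector d = (8, −11, −16).
AP = (−27, 36, 72); AP·d = -1764, |AP|² = 7209, |d|² = 441.
distance² = |AP|² − (AP·d)²/|d|² = 7209 − 3111696/441 = 153, so the distance is 3√17.

3√17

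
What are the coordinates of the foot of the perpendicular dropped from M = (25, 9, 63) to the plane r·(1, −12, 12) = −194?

n = (1, −12, 12), |n|² = 289, and n·M − (-194) = 867.
t = 867/289 = 3, so the foot is M − t·n = (25, 9, 63) − 3·(1, −12, 12) = (22, 45, 27).

(22, 45, 27)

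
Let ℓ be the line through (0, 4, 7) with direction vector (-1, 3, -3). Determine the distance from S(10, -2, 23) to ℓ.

2√22

Direction vector d = (-1, 3, -3).
AP = (10, -6, 16), and AP × d = (-30, 14, 24).
|AP × d|² = 1672 and |d|² = 19, so the distance is √(1672/19) = √88 = 2√22.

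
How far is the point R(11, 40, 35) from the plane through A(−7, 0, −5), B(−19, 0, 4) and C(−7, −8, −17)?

26√61/61

AB = (−12, 0, 9) and AC = (0, −8, −12), so a normal is n = AB × AC = (72, −144, 96).
d = |72·11 + (-144)·40 + 96·35 − (-984)| / √(5184 + 20736 + 9216) = |-624| / (24√61) = 26/√61.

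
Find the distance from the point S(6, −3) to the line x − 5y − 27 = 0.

d = |1·6 + (-5)·(-3) − 27| / √(1 + 25) = |-6|/√26 = 3√26/13.

3√26/13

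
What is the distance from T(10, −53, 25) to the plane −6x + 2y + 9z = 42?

17/11

d = |(-6)·10 + 2·(-53) + 9·25 − 42| / √(36 + 4 + 81) = |17| / 11 = 17/11.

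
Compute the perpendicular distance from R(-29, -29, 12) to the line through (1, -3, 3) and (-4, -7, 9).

5√17

A direction vector is d = (-5, -4, 6).
AP = (-30, -26, 9); AP·d = 308, |AP|² = 1657, |d|² = 77.
distance² = |AP|² − (AP·d)²/|d|² = 1657 − 94864/77 = 425, so the distance is 5√17.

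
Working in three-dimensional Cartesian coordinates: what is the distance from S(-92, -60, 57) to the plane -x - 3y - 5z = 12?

5√35/7

d = |(-1)·(-92) + (-3)·(-60) + (-5)·57 − 12| / √(1 + 9 + 25) = |-25| / √35 = 25/√35.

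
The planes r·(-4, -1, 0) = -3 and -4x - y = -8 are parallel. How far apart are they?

With common normal n = (-4, -1, 0) (|n| = √17), the distance is |(-3) − (-8)|/|n| = 5/√17 = 5√17/17.

5/√17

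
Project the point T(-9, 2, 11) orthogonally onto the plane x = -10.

n = (1, 0, 0), |n|² = 1, and n·T − (-10) = 1.
t = 1/1 = 1, so the foot is T − t·n = (-9, 2, 11) − 1·(1, 0, 0) = (-10, 2, 11).

(-10, 2, 11)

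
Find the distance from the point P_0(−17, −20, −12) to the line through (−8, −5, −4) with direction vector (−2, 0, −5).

Direction vector d = (−2, 0, −5).
AP = (−9, −15, −8), and AP × d = (75, −29, −30).
|AP × d|² = 7366 and |d|² = 29, so the distance is √(7366/29) = √254.

√254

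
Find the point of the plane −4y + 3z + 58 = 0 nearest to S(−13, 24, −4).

(-13, 16, 2)

The perpendicular from S has direction n = (0, −4, 3): r = (−13, 24, −4) + λ(0, −4, 3).
Substitute into the plane: n·(S + λn) = -58 gives -108 + 25λ = -58, so λ = 2.
Foot = (−13, 24, −4) + 2·(0, −4, 3) = (−13, 16, 2).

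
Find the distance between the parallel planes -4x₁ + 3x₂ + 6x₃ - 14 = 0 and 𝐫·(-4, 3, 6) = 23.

9√61/61

Both planes have normal n = (-4, 3, 6), |n| = √61. Any point on the first plane is at distance |23 − 14|/|n| = 9/√61 = 9√61/61 from the second.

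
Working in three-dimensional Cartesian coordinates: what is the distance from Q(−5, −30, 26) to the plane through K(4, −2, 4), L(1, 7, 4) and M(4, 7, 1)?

11/√19

KL = (−3, 9, 0) and KM = (0, 9, −3), so a normal is n = KL × KM = (−27, −9, −27).
Then n·(−5, −30, 26) − (−198) = −99.
|n| = √(729 + 81 + 729) = 9√19, so the distance is |-99|/(9√19) = 11√19/19.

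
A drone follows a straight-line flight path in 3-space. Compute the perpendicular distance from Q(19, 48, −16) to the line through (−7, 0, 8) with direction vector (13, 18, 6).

Direction vector d = (13, 18, 6).
AP = (26, 48, −24); AP·d = 1058, |AP|² = 3556, |d|² = 529.
distance² = |AP|² − (AP·d)²/|d|² = 3556 − 1119364/529 = 1440, so the distance is 12√10.

12√10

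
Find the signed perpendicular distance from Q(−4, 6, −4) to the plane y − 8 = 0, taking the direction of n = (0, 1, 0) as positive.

n·Q − 8 = -2.
|n| = 1, so the signed distance is -2/1 = -2.

-2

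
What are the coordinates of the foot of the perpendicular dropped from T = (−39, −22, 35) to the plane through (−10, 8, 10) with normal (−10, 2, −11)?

n = (−10, 2, −11), |n|² = 225, and n·T − 6 = -45.
t = -45/225 = -1/5, so the foot is T − t·n = (−39, −22, 35) − (-1/5)·(−10, 2, −11) = (−41, −108/5, 164/5).

(-41, -108/5, 164/5)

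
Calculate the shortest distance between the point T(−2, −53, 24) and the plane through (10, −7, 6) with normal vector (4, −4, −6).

14/√17

The plane has equation n·(r − (10, −7, 6)) = 0, i.e. n·r = 32.
Then n·(−2, −53, 24) − 32 = 28.
|n| = √(16 + 16 + 36) = 2√17, so the distance is |28|/(2√17) = 14/√17.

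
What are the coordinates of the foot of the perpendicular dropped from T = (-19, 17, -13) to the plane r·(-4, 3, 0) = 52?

The perpendicular from T has direction n = (-4, 3, 0): r = (-19, 17, -13) + μ(-4, 3, 0).
Substitute into the plane: n·(T + μn) = 52 gives 127 + 25μ = 52, so μ = -3.
Foot = (-19, 17, -13) + (-3)·(-4, 3, 0) = (-7, 8, -13).

(-7, 8, -13)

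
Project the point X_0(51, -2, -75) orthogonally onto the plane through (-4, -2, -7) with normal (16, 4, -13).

(-13, -18, -23)

n = (16, 4, -13), |n|² = 441, and n·X_0 − 19 = 1764.
t = 1764/441 = 4, so the foot is X_0 − t·n = (51, -2, -75) − 4·(16, 4, -13) = (-13, -18, -23).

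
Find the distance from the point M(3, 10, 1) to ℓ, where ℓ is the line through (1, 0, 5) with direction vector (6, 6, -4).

Direction vector d = (6, 6, -4).
AP = (2, 10, -4), and AP × d = (-16, -16, -48).
|AP × d|² = 2816 and |d|² = 88, so the distance is √(2816/88) = √32 = 4√2.

4√2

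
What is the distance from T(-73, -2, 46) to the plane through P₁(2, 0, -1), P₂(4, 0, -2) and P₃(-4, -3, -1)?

23/3

P₁P₂ = (2, 0, -1) and P₁P₃ = (-6, -3, 0), so a normal is n = P₁P₂ × P₁P₃ = (-3, 6, -6).
Then n·(-73, -2, 46) - 0 = -69.
|n| = √(9 + 36 + 36) = 9, so the distance is |-69|/9 = 23/3.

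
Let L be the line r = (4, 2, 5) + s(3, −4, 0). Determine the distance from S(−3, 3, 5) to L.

5

Direction vector d = (3, −4, 0).
AP = (−7, 1, 0), and AP × d = (0, 0, 25).
|AP × d|² = 625 and |d|² = 25, so the distance is √(625/25) = √25 = 5.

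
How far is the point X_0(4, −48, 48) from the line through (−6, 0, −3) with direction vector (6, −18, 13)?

Direction vector d = (6, −18, 13).
AP = (10, −48, 51); AP·d = 1587, |AP|² = 5005, |d|² = 529.
distance² = |AP|² − (AP·d)²/|d|² = 5005 − 2518569/529 = 244, so the distance is 2√61.

2√61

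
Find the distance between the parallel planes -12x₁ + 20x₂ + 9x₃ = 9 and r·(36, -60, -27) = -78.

Divide the second equation by -3 to match normals: -12x₁ + 20x₂ + 9x₃ = 26.
With common normal n = (-12, 20, 9) (|n| = 25), the distance is |9 − 26|/|n| = 17/25.

17/25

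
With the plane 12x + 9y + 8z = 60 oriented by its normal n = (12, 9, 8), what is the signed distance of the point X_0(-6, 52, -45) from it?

n·X_0 − 60 = -24.
|n| = 17, so the signed distance is -24/17.

-24/17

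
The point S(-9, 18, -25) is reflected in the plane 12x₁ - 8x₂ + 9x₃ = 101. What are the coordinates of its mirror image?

With n = (12, -8, 9), the signed offset is (n·S − 101)/|n|² = -578/289 = -2.
S' = S − 2t·n = (-9, 18, -25) − (-4)·(12, -8, 9) = (39, -14, 11).

(39, -14, 11)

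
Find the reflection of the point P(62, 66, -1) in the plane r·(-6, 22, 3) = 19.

With n = (-6, 22, 3), the signed offset is (n·P − 19)/|n|² = 1058/529 = 2.
P' = P − 2t·n = (62, 66, -1) − 4·(-6, 22, 3) = (86, -22, -13).

(86, -22, -13)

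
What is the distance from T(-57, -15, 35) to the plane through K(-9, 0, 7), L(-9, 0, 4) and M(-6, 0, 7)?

KL = (0, 0, -3) and KM = (3, 0, 0), so a normal is n = KL × KM = (0, -9, 0).
n = (0, -9, 0); n·P − 0 = 135; |n| = 9; distance = 135/9 = 15.

15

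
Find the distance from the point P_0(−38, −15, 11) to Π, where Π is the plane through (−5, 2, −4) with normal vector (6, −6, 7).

The plane has equation n·(r − (−5, 2, −4)) = 0, i.e. n·r = -70.
n = (6, −6, 7); n·P − (-70) = 9; |n| = 11; distance = 9/11.

9/11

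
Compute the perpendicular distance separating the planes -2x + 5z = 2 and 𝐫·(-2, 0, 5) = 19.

17/√29

Both planes have normal n = (-2, 0, 5), |n| = √29. Any point on the first plane is at distance |19 − 2|/|n| = 17/√29 from the second.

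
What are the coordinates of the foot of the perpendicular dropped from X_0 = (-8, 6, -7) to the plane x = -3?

(-3, 6, -7)

The perpendicular from X_0 has direction n = (1, 0, 0): r = (-8, 6, -7) + t(1, 0, 0).
Substitute into the plane: n·(X_0 + tn) = -3 gives -8 + 1t = -3, so t = 5.
Foot = (-8, 6, -7) + 5·(1, 0, 0) = (-3, 6, -7).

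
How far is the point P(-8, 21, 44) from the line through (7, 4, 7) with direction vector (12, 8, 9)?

√1594

Direction vector d = (12, 8, 9).
AP = (-15, 17, 37); AP·d = 289, |AP|² = 1883, |d|² = 289.
distance² = |AP|² − (AP·d)²/|d|² = 1883 − 83521/289 = 1594, so the distance is √1594.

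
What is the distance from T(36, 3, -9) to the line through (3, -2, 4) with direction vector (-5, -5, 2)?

Direction vector d = (-5, -5, 2).
AP = (33, 5, -13), and AP × d = (-55, -1, -140).
|AP × d|² = 22626 and |d|² = 54, so the distance is √(22626/54) = √419.

√419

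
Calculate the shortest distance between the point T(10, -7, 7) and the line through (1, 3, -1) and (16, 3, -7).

A direction vector is d = (15, 0, -6).
AP = (9, -10, 8), and AP × d = (60, 174, 150).
|AP × d|² = 56376 and |d|² = 261, so the distance is √(56376/261) = √216 = 6√6.

6√6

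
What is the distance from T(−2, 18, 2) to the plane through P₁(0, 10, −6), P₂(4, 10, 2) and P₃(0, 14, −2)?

P₁P₂ = (4, 0, 8) and P₁P₃ = (0, 4, 4), so a normal is n = P₁P₂ × P₁P₃ = (−32, −16, 16).
n = (−32, −16, 16); n·P − (-256) = 64; |n| = 16√6; distance = 64/(16√6) = 4/√6.

4/√6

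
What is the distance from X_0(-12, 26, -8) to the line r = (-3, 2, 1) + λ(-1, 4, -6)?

Direction vector d = (-1, 4, -6).
AP = (-9, 24, -9), and AP × d = (-108, -45, -12).
|AP × d|² = 13833 and |d|² = 53, so the distance is √(13833/53) = √261 = 3√29.

3√29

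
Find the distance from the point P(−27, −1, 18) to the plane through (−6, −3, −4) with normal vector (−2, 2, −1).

The plane has equation n·(r − (−6, −3, −4)) = 0, i.e. n·r = 10.
Then n·(−27, −1, 18) − 10 = 24.
|n| = √(4 + 4 + 1) = 3, so the distance is |24|/3 = 8.

8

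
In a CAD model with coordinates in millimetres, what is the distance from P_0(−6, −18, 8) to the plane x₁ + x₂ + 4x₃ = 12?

2√2/3

Normal vector n = (1, 1, 4), and n·(−6, −18, 8) − 12 = −4.
|n| = √(1 + 1 + 16) = 3√2, so the distance is |-4|/(3√2) = 2√2/3.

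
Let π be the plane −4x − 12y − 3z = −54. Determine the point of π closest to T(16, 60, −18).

The perpendicular from T has direction n = (−4, −12, −3): r = (16, 60, −18) + t(−4, −12, −3).
Substitute into the plane: n·(T + tn) = -54 gives -730 + 169t = -54, so t = 4.
Foot = (16, 60, −18) + 4·(−4, −12, −3) = (0, 12, −30).

(0, 12, -30)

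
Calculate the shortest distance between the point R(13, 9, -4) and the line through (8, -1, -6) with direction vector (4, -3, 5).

√129

Direction vector d = (4, -3, 5).
AP = (5, 10, 2); AP·d = 0, |AP|² = 129, |d|² = 50.
distance² = |AP|² − (AP·d)²/|d|² = 129 − 0/50 = 129, so the distance is √129.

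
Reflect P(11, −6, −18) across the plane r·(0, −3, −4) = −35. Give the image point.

(11, 24, 22)

n = (0, −3, −4), |n|² = 25, n·P − (-35) = 125, so t = 125/25 = 5.
Foot F = P − 5·n = (11, 9, 2); the reflection is 2F − P = (11, 24, 22).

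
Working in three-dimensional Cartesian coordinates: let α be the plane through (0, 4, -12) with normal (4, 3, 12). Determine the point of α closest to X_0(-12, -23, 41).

The perpendicular from X_0 has direction n = (4, 3, 12): r = (-12, -23, 41) + λ(4, 3, 12).
Substitute into the plane: n·(X_0 + λn) = -132 gives 375 + 169λ = -132, so λ = -3.
Foot = (-12, -23, 41) + (-3)·(4, 3, 12) = (-24, -32, 5).

(-24, -32, 5)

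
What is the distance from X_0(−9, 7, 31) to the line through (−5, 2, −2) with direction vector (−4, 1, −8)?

√401

Direction vector d = (−4, 1, −8).
AP = (−4, 5, 33), and AP × d = (−73, −164, 16).
|AP × d|² = 32481 and |d|² = 81, so the distance is √(32481/81) = √401.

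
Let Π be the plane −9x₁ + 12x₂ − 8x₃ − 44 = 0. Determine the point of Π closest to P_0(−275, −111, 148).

n = (−9, 12, −8), |n|² = 289, and n·P_0 − 44 = -85.
t = -85/289 = -5/17, so the foot is P_0 − t·n = (−275, −111, 148) − (-5/17)·(−9, 12, −8) = (−4720/17, −1827/17, 2476/17).

(-4720/17, -1827/17, 2476/17)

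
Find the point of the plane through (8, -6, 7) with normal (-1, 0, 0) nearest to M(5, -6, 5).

n = (-1, 0, 0), |n|² = 1, and n·M − (-8) = 3.
t = 3/1 = 3, so the foot is M − t·n = (5, -6, 5) − 3·(-1, 0, 0) = (8, -6, 5).

(8, -6, 5)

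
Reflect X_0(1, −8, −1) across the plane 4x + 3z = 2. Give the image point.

n = (4, 0, 3), |n|² = 25, n·X_0 − 2 = -1, so t = -1/25.
Foot F = X_0 − (-1/25)·n = (29/25, −8, −22/25); the reflection is 2F − X_0 = (33/25, −8, −19/25).

(33/25, -8, -19/25)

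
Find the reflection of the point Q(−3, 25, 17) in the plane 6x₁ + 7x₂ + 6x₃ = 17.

(-27, -3, -7)

n = (6, 7, 6), |n|² = 121, n·Q − 17 = 242, so t = 242/121 = 2.
Foot F = Q − 2·n = (−15, 11, 5); the reflection is 2F − Q = (−27, −3, −7).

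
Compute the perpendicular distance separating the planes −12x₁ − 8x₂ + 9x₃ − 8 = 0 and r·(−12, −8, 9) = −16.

24/17

With common normal n = (−12, −8, 9) (|n| = 17), the distance is |8 − (-16)|/|n| = 24/17.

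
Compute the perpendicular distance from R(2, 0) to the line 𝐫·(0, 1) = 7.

7

d = |0·2 + 1·0 − 7| / √(0 + 1) = |-7|/1 = 7.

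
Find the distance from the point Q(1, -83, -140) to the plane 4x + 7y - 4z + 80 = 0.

7

n = (4, 7, -4); n·P − (-80) = 63; |n| = 9; distance = 63/9 = 7.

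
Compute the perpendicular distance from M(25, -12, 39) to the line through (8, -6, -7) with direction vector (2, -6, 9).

√505

Direction vector d = (2, -6, 9).
AP = (17, -6, 46), and AP × d = (222, -61, -90).
|AP × d|² = 61105 and |d|² = 121, so the distance is √(61105/121) = √505.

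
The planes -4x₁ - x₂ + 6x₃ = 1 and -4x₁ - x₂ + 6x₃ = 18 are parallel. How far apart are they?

Both planes have normal n = (-4, -1, 6), |n| = √53. Any point on the first plane is at distance |18 − 1|/|n| = 17/√53 from the second.

17/√53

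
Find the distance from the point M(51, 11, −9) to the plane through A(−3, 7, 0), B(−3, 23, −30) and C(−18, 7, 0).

12/17

AB = (0, 16, −30) and AC = (−15, 0, 0), so a normal is n = AB × AC = (0, 450, 240).
Then n·(51, 11, −9) − 3150 = −360.
|n| = √(0 + 202500 + 57600) = 510, so the distance is |-360|/510 = 12/17.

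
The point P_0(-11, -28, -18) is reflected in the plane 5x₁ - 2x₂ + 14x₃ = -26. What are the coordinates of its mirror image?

n = (5, -2, 14), |n|² = 225, n·P_0 − (-26) = -225, so t = -225/225 = -1.
Foot F = P_0 − (-1)·n = (-6, -30, -4); the reflection is 2F − P_0 = (-1, -32, 10).

(-1, -32, 10)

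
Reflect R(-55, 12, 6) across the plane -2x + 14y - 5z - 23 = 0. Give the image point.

(-51, -16, 16)

n = (-2, 14, -5), |n|² = 225, n·R − 23 = 225, so t = 225/225 = 1.
Foot F = R − 1·n = (-53, -2, 11); the reflection is 2F − R = (-51, -16, 16).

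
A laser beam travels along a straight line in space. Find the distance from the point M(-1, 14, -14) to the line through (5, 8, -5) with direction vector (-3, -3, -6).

Direction vector d = (-3, -3, -6).
AP = (-6, 6, -9); AP·d = 54, |AP|² = 153, |d|² = 54.
distance² = |AP|² − (AP·d)²/|d|² = 153 − 2916/54 = 99, so the distance is 3√11.

3√11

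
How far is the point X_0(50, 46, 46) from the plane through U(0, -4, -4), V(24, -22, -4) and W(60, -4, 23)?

2

UV = (24, -18, 0) and UW = (60, 0, 27), so a normal is n = UV × UW = (-486, -648, 1080).
Then n·(50, 46, 46) - (-1728) = -2700.
|n| = √(236196 + 419904 + 1166400) = 1350, so the distance is |-2700|/1350 = 2.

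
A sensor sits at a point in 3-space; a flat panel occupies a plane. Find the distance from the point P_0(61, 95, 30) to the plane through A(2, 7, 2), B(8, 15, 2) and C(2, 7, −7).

28/5

AB = (6, 8, 0) and AC = (0, 0, −9), so a normal is n = AB × AC = (−72, 54, 0).
d = |(-72)·61 + 54·95 − 234| / √(5184 + 2916 + 0) = |504| / 90 = 28/5.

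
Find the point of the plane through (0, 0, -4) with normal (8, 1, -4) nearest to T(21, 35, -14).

n = (8, 1, -4), |n|² = 81, and n·T − 16 = 243.
t = 243/81 = 3, so the foot is T − t·n = (21, 35, -14) − 3·(8, 1, -4) = (-3, 32, -2).

(-3, 32, -2)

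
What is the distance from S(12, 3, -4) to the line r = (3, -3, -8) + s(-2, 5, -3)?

√133

Direction vector d = (-2, 5, -3).
AP = (9, 6, 4), and AP × d = (-38, 19, 57).
|AP × d|² = 5054 and |d|² = 38, so the distance is √(5054/38) = √133.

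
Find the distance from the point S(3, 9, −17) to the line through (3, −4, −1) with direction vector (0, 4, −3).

Direction vector d = (0, 4, −3).
AP = (0, 13, −16), and AP × d = (25, 0, 0).
|AP × d|² = 625 and |d|² = 25, so the distance is √(625/25) = √25 = 5.

5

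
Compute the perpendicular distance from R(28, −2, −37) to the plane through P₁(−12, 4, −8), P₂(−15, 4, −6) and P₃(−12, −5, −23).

23√38/38

P₁P₂ = (−3, 0, 2) and P₁P₃ = (0, −9, −15), so a normal is n = P₁P₂ × P₁P₃ = (18, −45, 27).
Then n·(28, −2, −37) − (−612) = 207.
|n| = √(324 + 2025 + 729) = 9√38, so the distance is |207|/(9√38) = 23/√38.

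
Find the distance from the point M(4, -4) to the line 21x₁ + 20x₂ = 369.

The normal to the line is n = (21, 20) with |n| = 29.
|n·M − 369| = |4 − 369| = 365, so the distance is 365/29.

365/29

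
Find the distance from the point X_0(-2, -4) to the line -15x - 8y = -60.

122/17

d = |(-15)·(-2) + (-8)·(-4) − (-60)| / √(225 + 64) = |122|/17 = 122/17.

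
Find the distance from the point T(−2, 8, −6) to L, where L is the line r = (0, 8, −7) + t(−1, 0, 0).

1

Direction vector d = (−1, 0, 0).
AP = (−2, 0, 1), and AP × d = (0, −1, 0).
|AP × d|² = 1 and |d|² = 1, so the distance is √1 = 1.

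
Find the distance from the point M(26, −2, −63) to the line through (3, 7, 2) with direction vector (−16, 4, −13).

13√26

Direction vector d = (−16, 4, −13).
AP = (23, −9, −65), and AP × d = (377, 1339, −52).
|AP × d|² = 1937754 and |d|² = 441, so the distance is √(1937754/441) = √4394 = 13√26.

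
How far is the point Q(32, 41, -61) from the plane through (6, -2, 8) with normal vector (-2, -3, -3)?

The plane has equation n·(r − (6, -2, 8)) = 0, i.e. n·r = -30.
d = |(-2)·32 + (-3)·41 + (-3)·(-61) − (-30)| / √(4 + 9 + 9) = |26| / √22 = 13√22/11.

13√22/11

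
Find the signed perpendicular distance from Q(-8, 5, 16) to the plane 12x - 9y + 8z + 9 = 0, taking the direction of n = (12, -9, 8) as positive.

-4/17

n·Q − (-9) = -4.
|n| = 17, so the signed distance is -4/17.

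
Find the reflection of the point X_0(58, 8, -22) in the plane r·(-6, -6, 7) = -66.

(10, -40, 34)

n = (-6, -6, 7), |n|² = 121, n·X_0 − (-66) = -484, so t = -484/121 = -4.
Foot F = X_0 − (-4)·n = (34, -16, 6); the reflection is 2F − X_0 = (10, -40, 34).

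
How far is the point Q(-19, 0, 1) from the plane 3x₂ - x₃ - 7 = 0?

n = (0, 3, -1); n·P − 7 = -8; |n| = √10; distance = 8/√10 = 4√10/5.

4√10/5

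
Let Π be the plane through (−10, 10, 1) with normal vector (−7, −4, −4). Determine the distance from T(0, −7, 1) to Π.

2/9

The plane has equation n·(r − (−10, 10, 1)) = 0, i.e. n·r = 26.
Then n·(0, −7, 1) − 26 = −2.
|n| = √(49 + 16 + 16) = 9, so the distance is |-2|/9 = 2/9.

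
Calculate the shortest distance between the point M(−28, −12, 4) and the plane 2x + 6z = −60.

Normal vector n = (2, 0, 6), and n·(−28, −12, 4) − (−60) = 28.
|n| = √(4 + 0 + 36) = 2√10, so the distance is |28|/(2√10) = 7√10/5.

7√10/5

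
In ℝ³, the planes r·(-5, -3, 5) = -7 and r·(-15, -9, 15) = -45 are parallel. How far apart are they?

8/√59

Divide the second equation by 3 to match normals: -5x - 3y + 5z = -15.
With common normal n = (-5, -3, 5) (|n| = √59), the distance is |(-7) − (-15)|/|n| = 8/√59.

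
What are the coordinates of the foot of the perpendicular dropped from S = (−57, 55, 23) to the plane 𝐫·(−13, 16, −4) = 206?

(-18, 7, 35)

The perpendicular from S has direction n = (−13, 16, −4): r = (−57, 55, 23) + t(−13, 16, −4).
Substitute into the plane: n·(S + tn) = 206 gives 1529 + 441t = 206, so t = -3.
Foot = (−57, 55, 23) + (-3)·(−13, 16, −4) = (−18, 7, 35).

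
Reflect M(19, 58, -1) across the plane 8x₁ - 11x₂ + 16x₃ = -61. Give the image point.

With n = (8, -11, 16), the signed offset is (n·M − (-61))/|n|² = -441/441 = -1.
M' = M − 2t·n = (19, 58, -1) − (-2)·(8, -11, 16) = (35, 36, 31).

(35, 36, 31)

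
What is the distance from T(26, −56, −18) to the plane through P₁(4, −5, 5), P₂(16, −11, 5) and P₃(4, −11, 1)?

11√14/14

P₁P₂ = (12, −6, 0) and P₁P₃ = (0, −6, −4), so a normal is n = P₁P₂ × P₁P₃ = (24, 48, −72).
d = |24·26 + 48·(-56) + (-72)·(-18) − (-504)| / √(576 + 2304 + 5184) = |-264| / (24√14) = 11√14/14.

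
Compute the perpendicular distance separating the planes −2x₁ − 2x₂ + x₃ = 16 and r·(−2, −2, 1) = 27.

Both planes have normal n = (−2, −2, 1), |n| = 3. Any point on the first plane is at distance |27 − 16|/|n| = 11/3 from the second.

11/3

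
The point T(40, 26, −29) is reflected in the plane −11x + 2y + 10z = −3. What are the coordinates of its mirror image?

(-26, 38, 31)

With n = (−11, 2, 10), the signed offset is (n·T − (-3))/|n|² = -675/225 = -3.
T' = T − 2t·n = (40, 26, −29) − (-6)·(−11, 2, 10) = (−26, 38, 31).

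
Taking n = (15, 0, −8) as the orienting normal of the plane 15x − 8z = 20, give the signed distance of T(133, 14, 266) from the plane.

n·T − 20 = -153.
|n| = 17, so the signed distance is -153/17 = -9.

-9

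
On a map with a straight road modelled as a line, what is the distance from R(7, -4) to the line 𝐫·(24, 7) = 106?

The normal to the line is n = (24, 7) with |n| = 25.
|n·R − 106| = |140 − 106| = 34, so the distance is 34/25.

34/25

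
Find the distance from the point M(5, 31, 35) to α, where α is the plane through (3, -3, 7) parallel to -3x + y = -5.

Parallel planes share the normal n = (-3, 1, 0); since (3, -3, 7) lies on the plane, its equation is -3x + y = -12.
Then n·(5, 31, 35) - (-12) = 28.
|n| = √(9 + 1 + 0) = √10, so the distance is |28|/√10 = 28/√10.

14√10/5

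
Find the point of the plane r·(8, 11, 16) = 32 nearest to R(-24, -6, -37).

The perpendicular from R has direction n = (8, 11, 16): r = (-24, -6, -37) + μ(8, 11, 16).
Substitute into the plane: n·(R + μn) = 32 gives -850 + 441μ = 32, so μ = 2.
Foot = (-24, -6, -37) + 2·(8, 11, 16) = (-8, 16, -5).

(-8, 16, -5)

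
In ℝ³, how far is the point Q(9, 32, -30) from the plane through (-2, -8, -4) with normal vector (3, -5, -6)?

The plane has equation n·(r − (-2, -8, -4)) = 0, i.e. n·r = 58.
Then n·(9, 32, -30) - 58 = -11.
|n| = √(9 + 25 + 36) = √70, so the distance is |-11|/√70 = 11√70/70.

11√70/70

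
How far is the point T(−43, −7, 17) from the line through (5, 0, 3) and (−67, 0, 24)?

A direction vector is d = (−72, 0, 21).
AP = (−48, −7, 14), and AP × d = (−147, 0, −504).
|AP × d|² = 275625 and |d|² = 5625, so the distance is √(275625/5625) = √49 = 7.

7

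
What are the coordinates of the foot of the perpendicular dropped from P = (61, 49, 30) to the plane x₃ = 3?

(61, 49, 3)

The perpendicular from P has direction n = (0, 0, 1): r = (61, 49, 30) + t(0, 0, 1).
Substitute into the plane: n·(P + tn) = 3 gives 30 + 1t = 3, so t = -27.
Foot = (61, 49, 30) + (-27)·(0, 0, 1) = (61, 49, 3).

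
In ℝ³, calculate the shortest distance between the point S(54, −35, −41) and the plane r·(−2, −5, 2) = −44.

d = |(-2)·54 + (-5)·(-35) + 2·(-41) − (-44)| / √(4 + 25 + 4) = |29| / √33 = 29/√33.

29/√33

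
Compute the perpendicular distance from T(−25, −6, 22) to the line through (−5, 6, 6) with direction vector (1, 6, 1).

18√2

Direction vector d = (1, 6, 1).
AP = (−20, −12, 16), and AP × d = (−108, 36, −108).
|AP × d|² = 24624 and |d|² = 38, so the distance is √(24624/38) = √648 = 18√2.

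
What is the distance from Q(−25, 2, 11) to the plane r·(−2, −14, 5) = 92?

d = |(-2)·(-25) + (-14)·2 + 5·11 − 92| / √(4 + 196 + 25) = |-15| / 15 = 1.

1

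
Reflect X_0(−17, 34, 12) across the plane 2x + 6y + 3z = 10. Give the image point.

(-33, -14, -12)

n = (2, 6, 3), |n|² = 49, n·X_0 − 10 = 196, so t = 196/49 = 4.
Foot F = X_0 − 4·n = (−25, 10, 0); the reflection is 2F − X_0 = (−33, −14, −12).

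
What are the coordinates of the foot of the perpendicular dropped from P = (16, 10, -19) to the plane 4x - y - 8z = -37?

(4, 13, 5)

The perpendicular from P has direction n = (4, -1, -8): r = (16, 10, -19) + λ(4, -1, -8).
Substitute into the plane: n·(P + λn) = -37 gives 206 + 81λ = -37, so λ = -3.
Foot = (16, 10, -19) + (-3)·(4, -1, -8) = (4, 13, 5).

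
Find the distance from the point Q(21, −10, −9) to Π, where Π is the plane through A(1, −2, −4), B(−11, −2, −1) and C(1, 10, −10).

AB = (−12, 0, 3) and AC = (0, 12, −6), so a normal is n = AB × AC = (−36, −72, −144).
Then n·(21, −10, −9) − 684 = 576.
|n| = √(1296 + 5184 + 20736) = 36√21, so the distance is |576|/(36√21) = 16/√21.

16/√21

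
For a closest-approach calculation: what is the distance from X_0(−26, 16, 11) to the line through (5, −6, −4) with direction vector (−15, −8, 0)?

√1381

Direction vector d = (−15, −8, 0).
AP = (−31, 22, 15), and AP × d = (120, −225, 578).
|AP × d|² = 399109 and |d|² = 289, so the distance is √(399109/289) = √1381.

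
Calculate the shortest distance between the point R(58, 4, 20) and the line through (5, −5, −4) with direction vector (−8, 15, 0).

3√353

Direction vector d = (−8, 15, 0).
AP = (53, 9, 24); AP·d = -289, |AP|² = 3466, |d|² = 289.
distance² = |AP|² − (AP·d)²/|d|² = 3466 − 83521/289 = 3177, so the distance is 3√353.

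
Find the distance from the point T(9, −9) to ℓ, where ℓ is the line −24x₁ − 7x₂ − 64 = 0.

The normal to the line is n = (−24, −7) with |n| = 25.
|n·T − 64| = |-153 − 64| = 217, so the distance is 217/25.

217/25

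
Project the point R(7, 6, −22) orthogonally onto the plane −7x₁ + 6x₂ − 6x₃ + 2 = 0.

(14, 0, -16)

n = (−7, 6, −6), |n|² = 121, and n·R − (-2) = 121.
t = 121/121 = 1, so the foot is R − t·n = (7, 6, −22) − 1·(−7, 6, −6) = (14, 0, −16).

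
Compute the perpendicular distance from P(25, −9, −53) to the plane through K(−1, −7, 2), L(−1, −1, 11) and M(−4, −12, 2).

KL = (0, 6, 9) and KM = (−3, −5, 0), so a normal is n = KL × KM = (45, −27, 18).
d = |45·25 + (-27)·(-9) + 18·(-53) − 180| / √(2025 + 729 + 324) = |234| / (9√38) = 13√38/19.

13√38/19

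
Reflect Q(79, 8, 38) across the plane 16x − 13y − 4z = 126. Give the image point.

(15, 60, 54)

n = (16, −13, −4), |n|² = 441, n·Q − 126 = 882, so t = 882/441 = 2.
Foot F = Q − 2·n = (47, 34, 46); the reflection is 2F − Q = (15, 60, 54).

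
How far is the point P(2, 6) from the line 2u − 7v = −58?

d = |2·2 + (-7)·6 − (-58)| / √(4 + 49) = |20|/√53 = 20/√53.

20/√53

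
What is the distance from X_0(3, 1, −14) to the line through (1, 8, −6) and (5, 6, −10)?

6

A direction vector is d = (4, −2, −4).
AP = (2, −7, −8); AP·d = 54, |AP|² = 117, |d|² = 36.
distance² = |AP|² − (AP·d)²/|d|² = 117 − 2916/36 = 36, so the distance is 6.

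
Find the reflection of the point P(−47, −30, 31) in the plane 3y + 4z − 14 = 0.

n = (0, 3, 4), |n|² = 25, n·P − 14 = 20, so t = 20/25 = 4/5.
Foot F = P − (4/5)·n = (−47, −162/5, 139/5); the reflection is 2F − P = (−47, −174/5, 123/5).

(-47, -174/5, 123/5)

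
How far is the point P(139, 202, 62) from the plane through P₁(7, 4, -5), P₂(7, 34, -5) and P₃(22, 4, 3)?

P₁P₂ = (0, 30, 0) and P₁P₃ = (15, 0, 8), so a normal is n = P₁P₂ × P₁P₃ = (240, 0, -450).
Then n·(139, 202, 62) - 3930 = 1530.
|n| = √(57600 + 0 + 202500) = 510, so the distance is |1530|/510 = 3.

3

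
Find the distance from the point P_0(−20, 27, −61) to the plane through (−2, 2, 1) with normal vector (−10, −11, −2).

29/15

The plane has equation n·(r − (−2, 2, 1)) = 0, i.e. n·r = -4.
n = (−10, −11, −2); n·P − (-4) = 29; |n| = 15; distance = 29/15.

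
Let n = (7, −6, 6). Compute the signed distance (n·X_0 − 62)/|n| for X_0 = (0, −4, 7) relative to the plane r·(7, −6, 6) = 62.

n·X_0 − 62 = 4.
|n| = 11, so the signed distance is 4/11.

4/11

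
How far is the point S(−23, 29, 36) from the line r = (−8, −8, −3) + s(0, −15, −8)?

√514

Direction vector d = (0, −15, −8).
AP = (−15, 37, 39), and AP × d = (289, −120, 225).
|AP × d|² = 148546 and |d|² = 289, so the distance is √(148546/289) = √514.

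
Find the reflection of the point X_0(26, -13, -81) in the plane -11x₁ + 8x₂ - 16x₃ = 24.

(70, -45, -17)

n = (-11, 8, -16), |n|² = 441, n·X_0 − 24 = 882, so t = 882/441 = 2.
Foot F = X_0 − 2·n = (48, -29, -49); the reflection is 2F − X_0 = (70, -45, -17).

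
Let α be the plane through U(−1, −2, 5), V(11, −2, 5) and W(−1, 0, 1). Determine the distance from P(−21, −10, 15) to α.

UV = (12, 0, 0) and UW = (0, 2, −4), so a normal is n = UV × UW = (0, 48, 24).
Then n·(−21, −10, 15) − 24 = −144.
|n| = √(0 + 2304 + 576) = 24√5, so the distance is |-144|/(24√5) = 6√5/5.

6/√5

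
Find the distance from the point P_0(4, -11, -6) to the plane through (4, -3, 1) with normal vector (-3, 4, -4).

4√41/41

The plane has equation n·(r − (4, -3, 1)) = 0, i.e. n·r = -28.
Then n·(4, -11, -6) - (-28) = -4.
|n| = √(9 + 16 + 16) = √41, so the distance is |-4|/√41 = 4√41/41.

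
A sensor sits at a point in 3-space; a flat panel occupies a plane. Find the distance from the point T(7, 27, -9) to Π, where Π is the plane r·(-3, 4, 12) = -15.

6/13

Normal vector n = (-3, 4, 12), and n·(7, 27, -9) - (-15) = -6.
|n| = √(9 + 16 + 144) = 13, so the distance is |-6|/13 = 6/13.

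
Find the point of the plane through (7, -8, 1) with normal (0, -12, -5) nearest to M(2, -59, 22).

(2, -23, 37)

The perpendicular from M has direction n = (0, -12, -5): r = (2, -59, 22) + λ(0, -12, -5).
Substitute into the plane: n·(M + λn) = 91 gives 598 + 169λ = 91, so λ = -3.
Foot = (2, -59, 22) + (-3)·(0, -12, -5) = (2, -23, 37).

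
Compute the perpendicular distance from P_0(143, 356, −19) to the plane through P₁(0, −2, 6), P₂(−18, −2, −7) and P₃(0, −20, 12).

P₁P₂ = (−18, 0, −13) and P₁P₃ = (0, −18, 6), so a normal is n = P₁P₂ × P₁P₃ = (−234, 108, 324).
Then n·(143, 356, −19) − 1728 = −2898.
|n| = √(54756 + 11664 + 104976) = 414, so the distance is |-2898|/414 = 7.

7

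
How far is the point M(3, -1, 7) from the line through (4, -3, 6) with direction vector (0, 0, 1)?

√5

Direction vector d = (0, 0, 1).
AP = (-1, 2, 1); AP·d = 1, |AP|² = 6, |d|² = 1.
distance² = |AP|² − (AP·d)²/|d|² = 6 − 1/1 = 5, so the distance is √5.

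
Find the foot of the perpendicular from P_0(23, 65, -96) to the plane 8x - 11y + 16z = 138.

(63, 10, -16)

The perpendicular from P_0 has direction n = (8, -11, 16): r = (23, 65, -96) + μ(8, -11, 16).
Substitute into the plane: n·(P_0 + μn) = 138 gives -2067 + 441μ = 138, so μ = 5.
Foot = (23, 65, -96) + 5·(8, -11, 16) = (63, 10, -16).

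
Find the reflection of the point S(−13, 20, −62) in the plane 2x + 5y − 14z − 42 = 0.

n = (2, 5, −14), |n|² = 225, n·S − 42 = 900, so t = 900/225 = 4.
Foot F = S − 4·n = (−21, 0, −6); the reflection is 2F − S = (−29, −20, 50).

(-29, -20, 50)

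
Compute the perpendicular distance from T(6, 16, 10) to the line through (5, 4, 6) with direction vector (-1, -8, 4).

4√5

Direction vector d = (-1, -8, 4).
AP = (1, 12, 4); AP·d = -81, |AP|² = 161, |d|² = 81.
distance² = |AP|² − (AP·d)²/|d|² = 161 − 6561/81 = 80, so the distance is 4√5.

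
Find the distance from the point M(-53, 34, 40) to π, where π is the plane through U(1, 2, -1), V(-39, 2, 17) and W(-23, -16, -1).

UV = (-40, 0, 18) and UW = (-24, -18, 0), so a normal is n = UV × UW = (324, -432, 720).
Then n·(-53, 34, 40) - (-1260) = -1800.
|n| = √(104976 + 186624 + 518400) = 900, so the distance is |-1800|/900 = 2.

2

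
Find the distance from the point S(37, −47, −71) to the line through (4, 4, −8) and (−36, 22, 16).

A direction vector is d = (−40, 18, 24).
AP = (33, −51, −63); AP·d = -3750, |AP|² = 7659, |d|² = 2500.
distance² = |AP|² − (AP·d)²/|d|² = 7659 − 14062500/2500 = 2034, so the distance is 3√226.

3√226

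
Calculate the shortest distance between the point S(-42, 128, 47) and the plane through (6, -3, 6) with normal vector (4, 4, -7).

5

The plane has equation n·(r − (6, -3, 6)) = 0, i.e. n·r = -30.
Then n·(-42, 128, 47) - (-30) = 45.
|n| = √(16 + 16 + 49) = 9, so the distance is |45|/9 = 5.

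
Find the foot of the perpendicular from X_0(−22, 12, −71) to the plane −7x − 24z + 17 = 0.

The perpendicular from X_0 has direction n = (−7, 0, −24): r = (−22, 12, −71) + λ(−7, 0, −24).
Substitute into the plane: n·(X_0 + λn) = -17 gives 1858 + 625λ = -17, so λ = -3.
Foot = (−22, 12, −71) + (-3)·(−7, 0, −24) = (−1, 12, 1).

(-1, 12, 1)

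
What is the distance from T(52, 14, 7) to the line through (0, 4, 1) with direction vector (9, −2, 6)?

2√226

Direction vector d = (9, −2, 6).
AP = (52, 10, 6); AP·d = 484, |AP|² = 2840, |d|² = 121.
distance² = |AP|² − (AP·d)²/|d|² = 2840 − 234256/121 = 904, so the distance is 2√226.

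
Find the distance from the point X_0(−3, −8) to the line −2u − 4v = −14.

d = |(-2)·(-3) + (-4)·(-8) − (-14)| / √(4 + 16) = |52|/(2√5) = 26√5/5.

26√5/5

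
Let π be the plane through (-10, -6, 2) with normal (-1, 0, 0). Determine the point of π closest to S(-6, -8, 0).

(-10, -8, 0)

n = (-1, 0, 0), |n|² = 1, and n·S − 10 = -4.
t = -4/1 = -4, so the foot is S − t·n = (-6, -8, 0) − (-4)·(-1, 0, 0) = (-10, -8, 0).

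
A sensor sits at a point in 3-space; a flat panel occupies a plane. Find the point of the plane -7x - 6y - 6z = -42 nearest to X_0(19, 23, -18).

(12, 17, -24)

The perpendicular from X_0 has direction n = (-7, -6, -6): r = (19, 23, -18) + t(-7, -6, -6).
Substitute into the plane: n·(X_0 + tn) = -42 gives -163 + 121t = -42, so t = 1.
Foot = (19, 23, -18) + 1·(-7, -6, -6) = (12, 17, -24).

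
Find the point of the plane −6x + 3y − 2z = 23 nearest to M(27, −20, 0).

n = (−6, 3, −2), |n|² = 49, and n·M − 23 = -245.
t = -245/49 = -5, so the foot is M − t·n = (27, −20, 0) − (-5)·(−6, 3, −2) = (−3, −5, −10).

(-3, -5, -10)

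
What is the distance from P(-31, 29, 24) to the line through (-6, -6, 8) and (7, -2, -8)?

3√185

A direction vector is d = (13, 4, -16).
AP = (-25, 35, 16), and AP × d = (-624, -192, -555).
|AP × d|² = 734265 and |d|² = 441, so the distance is √(734265/441) = √1665 = 3√185.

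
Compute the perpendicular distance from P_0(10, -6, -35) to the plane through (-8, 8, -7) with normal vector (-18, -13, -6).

The plane has equation n·(r − (-8, 8, -7)) = 0, i.e. n·r = 82.
d = |(-18)·10 + (-13)·(-6) + (-6)·(-35) − 82| / √(324 + 169 + 36) = |26| / 23 = 26/23.

26/23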